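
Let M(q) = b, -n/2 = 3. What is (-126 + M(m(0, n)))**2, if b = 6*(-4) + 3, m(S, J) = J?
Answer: 21609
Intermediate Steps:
n = -6 (n = -2*3 = -6)
b = -21 (b = -24 + 3 = -21)
M(q) = -21
(-126 + M(m(0, n)))**2 = (-126 - 21)**2 = (-147)**2 = 21609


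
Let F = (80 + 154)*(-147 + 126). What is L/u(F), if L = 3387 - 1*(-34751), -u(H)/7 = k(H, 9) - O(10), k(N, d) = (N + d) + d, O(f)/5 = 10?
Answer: 19069/17311 ≈ 1.1016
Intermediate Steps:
O(f) = 50 (O(f) = 5*10 = 50)
k(N, d) = N + 2*d
F = -4914 (F = 234*(-21) = -4914)
u(H) = 224 - 7*H (u(H) = -7*((H + 2*9) - 1*50) = -7*((H + 18) - 50) = -7*((18 + H) - 50) = -7*(-32 + H) = 224 - 7*H)
L = 38138 (L = 3387 + 34751 = 38138)
L/u(F) = 38138/(224 - 7*(-4914)) = 38138/(224 + 34398) = 38138/34622 = 38138*(1/34622) = 19069/17311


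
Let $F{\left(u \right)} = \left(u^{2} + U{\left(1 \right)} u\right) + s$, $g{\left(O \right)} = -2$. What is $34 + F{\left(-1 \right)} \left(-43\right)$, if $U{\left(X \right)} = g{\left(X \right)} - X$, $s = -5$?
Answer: $77$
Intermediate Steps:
$U{\left(X \right)} = -2 - X$
$F{\left(u \right)} = -5 + u^{2} - 3 u$ ($F{\left(u \right)} = \left(u^{2} + \left(-2 - 1\right) u\right) - 5 = \left(u^{2} - 3 u\right) - 5 = -5 + u^{2} - 3 u$)
$34 + F{\left(-1 \right)} \left(-43\right) = 34 + \left(-5 + \left(-1\right)^{2} - -3\right) \left(-43\right) = 34 + \left(-5 + 1 + 3\right) \left(-43\right) = 34 - -43 = 34 + 43 = 77$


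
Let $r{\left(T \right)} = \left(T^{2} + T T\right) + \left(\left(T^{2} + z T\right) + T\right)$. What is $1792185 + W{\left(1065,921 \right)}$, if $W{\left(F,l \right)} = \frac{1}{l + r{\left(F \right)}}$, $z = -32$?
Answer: $\frac{6040704709486}{3370581} \approx 1.7922 \cdot 10^{6}$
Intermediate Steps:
$r{\left(T \right)} = - 31 T + 3 T^{2}$ ($r{\left(T \right)} = \left(T^{2} + T T\right) + \left(\left(T^{2} - 32 T\right) + T\right) = \left(T^{2} + T^{2}\right) + \left(T^{2} - 31 T\right) = 2 T^{2} + \left(T^{2} - 31 T\right) = - 31 T + 3 T^{2}$)
$W{\left(F,l \right)} = \frac{1}{l + F \left(-31 + 3 F\right)}$
$1792185 + W{\left(1065,921 \right)} = 1792185 + \frac{1}{921 + 1065 \left(-31 + 3 \cdot 1065\right)} = 1792185 + \frac{1}{921 + 1065 \left(-31 + 3195\right)} = 1792185 + \frac{1}{921 + 1065 \cdot 3164} = 1792185 + \frac{1}{921 + 3369660} = 1792185 + \frac{1}{3370581} = \frac{6040704709486}{3370581}$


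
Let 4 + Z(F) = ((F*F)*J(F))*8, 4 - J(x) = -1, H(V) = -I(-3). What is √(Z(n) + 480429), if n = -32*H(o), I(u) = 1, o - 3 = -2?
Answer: √521385 ≈ 722.07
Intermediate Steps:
o = 1 (o = 3 - 2 = 1)
H(V) = -1 (H(V) = -1*1 = -1)
J(x) = 5 (J(x) = 4 - 1*(-1) = 4 + 1 = 5)
n = 32 (n = -32*(-1) = 32)
Z(F) = -4 + 40*F² (Z(F) = -4 + ((F*F)*5)*8 = -4 + (F²*5)*8 = -4 + (5*F²)*8 = -4 + 40*F²)
√(Z(n) + 480429) = √((-4 + 40*32²) + 480429) = √((-4 + 40*1024) + 480429) = √((-4 + 40960) + 480429) = √(40956 + 480429) = √521385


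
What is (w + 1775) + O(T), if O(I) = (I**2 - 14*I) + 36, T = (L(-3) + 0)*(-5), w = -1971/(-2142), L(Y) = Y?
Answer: 434807/238 ≈ 1826.9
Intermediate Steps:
w = 219/238 (w = -1971*(-1/2142) = 219/238 ≈ 0.92017)
T = 15 (T = (-3 + 0)*(-5) = -3*(-5) = 15)
O(I) = 36 + I**2 - 14*I
(w + 1775) + O(T) = (219/238 + 1775) + (36 + 15**2 - 14*15) = 422669/238 + (36 + 225 - 210) = 422669/238 + 51 = 434807/238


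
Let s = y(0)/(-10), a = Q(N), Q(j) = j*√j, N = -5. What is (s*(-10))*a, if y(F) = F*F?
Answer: 0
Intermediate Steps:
y(F) = F²
Q(j) = j^(3/2)
a = -5*I*√5 (a = (-5)^(3/2) = -5*I*√5 ≈ -11.18*I)
s = 0 (s = 0²/(-10) = 0*(-⅒) = 0)
(s*(-10))*a = (0*(-10))*(-5*I*√5) = 0*(-5*I*√5) = 0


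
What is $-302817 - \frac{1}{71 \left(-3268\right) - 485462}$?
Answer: $- \frac{217268169329}{717490} \approx -3.0282 \cdot 10^{5}$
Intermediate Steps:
$-302817 - \frac{1}{71 \left(-3268\right) - 485462} = -302817 - \frac{1}{-232028 - 485462} = -302817 - \frac{1}{-717490} = -302817 - - \frac{1}{717490} = -302817 + \frac{1}{717490} = - \frac{217268169329}{717490}$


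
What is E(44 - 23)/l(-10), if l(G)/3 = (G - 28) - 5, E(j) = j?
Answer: -7/43 ≈ -0.16279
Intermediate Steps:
l(G) = -99 + 3*G (l(G) = 3*((G - 28) - 5) = 3*((-28 + G) - 5) = 3*(-33 + G) = -99 + 3*G)
E(44 - 23)/l(-10) = (44 - 23)/(-99 + 3*(-10)) = 21/(-99 - 30) = 21/(-129) = 21*(-1/129) = -7/43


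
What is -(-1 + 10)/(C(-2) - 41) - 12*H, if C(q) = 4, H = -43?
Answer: 19101/37 ≈ 516.24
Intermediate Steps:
-(-1 + 10)/(C(-2) - 41) - 12*H = -(-1 + 10)/(4 - 41) - 12*(-43) = -9/(-37) + 516 = -9*(-1)/37 + 516 = -1*(-9/37) + 516 = 9/37 + 516 = 19101/37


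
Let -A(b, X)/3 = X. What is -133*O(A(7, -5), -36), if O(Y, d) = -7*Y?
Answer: 13965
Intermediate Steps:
A(b, X) = -3*X
-133*O(A(7, -5), -36) = -(-931)*(-3*(-5)) = -(-931)*15 = -133*(-105) = 13965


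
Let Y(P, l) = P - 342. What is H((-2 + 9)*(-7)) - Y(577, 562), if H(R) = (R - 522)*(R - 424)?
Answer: 269848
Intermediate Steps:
H(R) = (-522 + R)*(-424 + R)
Y(P, l) = -342 + P
H((-2 + 9)*(-7)) - Y(577, 562) = (221328 + ((-2 + 9)*(-7))² - 946*(-2 + 9)*(-7)) - (-342 + 577) = (221328 + (7*(-7))² - 6622*(-7)) - 1*235 = (221328 + (-49)² - 946*(-49)) - 235 = (221328 + 2401 + 46354) - 235 = 270083 - 235 = 269848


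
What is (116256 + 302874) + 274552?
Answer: 693682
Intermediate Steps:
(116256 + 302874) + 274552 = 419130 + 274552 = 693682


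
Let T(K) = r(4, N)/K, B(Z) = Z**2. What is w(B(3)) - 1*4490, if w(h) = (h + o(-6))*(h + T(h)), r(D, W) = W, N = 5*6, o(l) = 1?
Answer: -13100/3 ≈ -4366.7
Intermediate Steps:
N = 30
T(K) = 30/K
w(h) = (1 + h)*(h + 30/h) (w(h) = (h + 1)*(h + 30/h) = (1 + h)*(h + 30/h))
w(B(3)) - 1*4490 = (30 + 3**2 + (3**2)**2 + 30/(3**2)) - 1*4490 = (30 + 9 + 9**2 + 30/9) - 4490 = (30 + 9 + 81 + 30*(1/9)) - 4490 = (30 + 9 + 81 + 10/3) - 4490 = 370/3 - 4490 = -13100/3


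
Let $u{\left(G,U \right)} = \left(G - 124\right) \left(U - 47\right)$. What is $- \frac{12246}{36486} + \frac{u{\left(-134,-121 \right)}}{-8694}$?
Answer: $- \frac{248077}{46621} \approx -5.3211$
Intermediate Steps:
$u{\left(G,U \right)} = \left(-124 + G\right) \left(-47 + U\right)$
$- \frac{12246}{36486} + \frac{u{\left(-134,-121 \right)}}{-8694} = - \frac{12246}{36486} + \frac{5828 - -15004 - -6298 - -16214}{-8694} = \left(-12246\right) \frac{1}{36486} + \left(5828 + 15004 + 6298 + 16214\right) \left(- \frac{1}{8694}\right) = - \frac{2041}{6081} + 43344 \left(- \frac{1}{8694}\right) = - \frac{2041}{6081} - \frac{344}{69} = - \frac{248077}{46621}$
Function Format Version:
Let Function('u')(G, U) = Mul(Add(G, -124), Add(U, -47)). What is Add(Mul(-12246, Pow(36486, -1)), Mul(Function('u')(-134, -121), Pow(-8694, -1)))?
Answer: Rational(-248077, 46621) ≈ -5.3211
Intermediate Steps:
Function('u')(G, U) = Mul(Add(-124, G), Add(-47, U))
Add(Mul(-12246, Pow(36486, -1)), Mul(Function('u')(-134, -121), Pow(-8694, -1))) = Add(Mul(-12246, Pow(36486, -1)), Mul(Add(5828, Mul(-124, -121), Mul(-47, -134), Mul(-134, -121)), Pow(-8694, -1))) = Add(Mul(-12246, Rational(1, 36486)), Mul(Add(5828, 15004, 6298, 16214), Rational(-1, 8694))) = Add(Rational(-2041, 6081), Mul(43344, Rational(-1, 8694))) = Add(Rational(-2041, 6081), Rational(-344, 69)) = Rational(-248077, 46621)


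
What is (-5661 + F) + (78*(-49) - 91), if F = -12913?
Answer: -22487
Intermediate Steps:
(-5661 + F) + (78*(-49) - 91) = (-5661 - 12913) + (78*(-49) - 91) = -18574 + (-3822 - 91) = -18574 - 3913 = -22487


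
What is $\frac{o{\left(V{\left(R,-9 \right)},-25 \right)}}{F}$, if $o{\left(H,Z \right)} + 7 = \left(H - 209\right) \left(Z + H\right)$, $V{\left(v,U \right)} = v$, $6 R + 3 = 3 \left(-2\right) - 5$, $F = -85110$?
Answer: $- \frac{10385}{153198} \approx -0.067788$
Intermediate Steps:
$R = - \frac{7}{3}$ ($R = - \frac{1}{2} + \frac{3 \left(-2\right) - 5}{6} = - \frac{1}{2} + \frac{-6 - 5}{6} = - \frac{1}{2} + \frac{1}{6} \left(-11\right) = - \frac{1}{2} - \frac{11}{6} = - \frac{7}{3} \approx -2.3333$)
$o{\left(H,Z \right)} = -7 + \left(-209 + H\right) \left(H + Z\right)$ ($o{\left(H,Z \right)} = -7 + \left(H - 209\right) \left(Z + H\right) = -7 + \left(-209 + H\right) \left(H + Z\right)$)
$\frac{o{\left(V{\left(R,-9 \right)},-25 \right)}}{F} = \frac{-7 + \left(- \frac{7}{3}\right)^{2} - - \frac{1463}{3} - -5225 - - \frac{175}{3}}{-85110} = \left(-7 + \frac{49}{9} + \frac{1463}{3} + 5225 + \frac{175}{3}\right) \left(- \frac{1}{85110}\right) = \frac{51925}{9} \left(- \frac{1}{85110}\right) = - \frac{10385}{153198}$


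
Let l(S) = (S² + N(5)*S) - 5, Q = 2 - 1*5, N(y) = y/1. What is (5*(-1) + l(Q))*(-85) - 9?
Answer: 1351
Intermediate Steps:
N(y) = y (N(y) = y*1 = y)
Q = -3 (Q = 2 - 5 = -3)
l(S) = -5 + S² + 5*S (l(S) = (S² + 5*S) - 5 = -5 + S² + 5*S)
(5*(-1) + l(Q))*(-85) - 9 = (5*(-1) + (-5 + (-3)² + 5*(-3)))*(-85) - 9 = (-5 + (-5 + 9 - 15))*(-85) - 9 = (-5 - 11)*(-85) - 9 = -16*(-85) - 9 = 1360 - 9 = 1351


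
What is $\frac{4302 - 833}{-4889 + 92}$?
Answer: $- \frac{3469}{4797} \approx -0.72316$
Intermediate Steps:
$\frac{4302 - 833}{-4889 + 92} = \frac{4302 + \left(-1093 + 260\right)}{-4797} = \left(4302 - 833\right) \left(- \frac{1}{4797}\right) = 3469 \left(- \frac{1}{4797}\right) = - \frac{3469}{4797}$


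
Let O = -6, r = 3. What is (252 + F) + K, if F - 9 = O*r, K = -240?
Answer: 3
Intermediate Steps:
F = -9 (F = 9 - 6*3 = 9 - 18 = -9)
(252 + F) + K = (252 - 9) - 240 = 243 - 240 = 3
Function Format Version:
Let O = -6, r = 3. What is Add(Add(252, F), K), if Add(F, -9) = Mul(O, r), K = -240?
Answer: 3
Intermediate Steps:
F = -9 (F = Add(9, Mul(-6, 3)) = Add(9, -18) = -9)
Add(Add(252, F), K) = Add(Add(252, -9), -240) = Add(243, -240) = 3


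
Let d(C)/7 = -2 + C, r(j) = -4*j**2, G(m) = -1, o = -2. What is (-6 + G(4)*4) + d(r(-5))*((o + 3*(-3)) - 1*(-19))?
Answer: -5722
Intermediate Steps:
d(C) = -14 + 7*C (d(C) = 7*(-2 + C) = -14 + 7*C)
(-6 + G(4)*4) + d(r(-5))*((o + 3*(-3)) - 1*(-19)) = (-6 - 1*4) + (-14 + 7*(-4*(-5)**2))*((-2 + 3*(-3)) - 1*(-19)) = (-6 - 4) + (-14 + 7*(-4*25))*((-2 - 9) + 19) = -10 + (-14 + 7*(-100))*(-11 + 19) = -10 + (-14 - 700)*8 = -10 - 714*8 = -10 - 5712 = -5722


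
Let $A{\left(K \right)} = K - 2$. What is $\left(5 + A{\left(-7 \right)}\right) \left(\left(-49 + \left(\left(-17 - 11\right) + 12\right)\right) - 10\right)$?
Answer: $300$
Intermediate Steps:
$A{\left(K \right)} = -2 + K$
$\left(5 + A{\left(-7 \right)}\right) \left(\left(-49 + \left(\left(-17 - 11\right) + 12\right)\right) - 10\right) = \left(5 - 9\right) \left(\left(-49 + \left(\left(-17 - 11\right) + 12\right)\right) - 10\right) = \left(5 - 9\right) \left(\left(-49 + \left(-28 + 12\right)\right) - 10\right) = - 4 \left(\left(-49 - 16\right) - 10\right) = - 4 \left(-65 - 10\right) = \left(-4\right) \left(-75\right) = 300$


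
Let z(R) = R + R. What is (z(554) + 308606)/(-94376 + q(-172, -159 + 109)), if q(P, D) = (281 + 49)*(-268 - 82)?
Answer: -154857/104938 ≈ -1.4757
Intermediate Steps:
q(P, D) = -115500 (q(P, D) = 330*(-350) = -115500)
z(R) = 2*R
(z(554) + 308606)/(-94376 + q(-172, -159 + 109)) = (2*554 + 308606)/(-94376 - 115500) = (1108 + 308606)/(-209876) = 309714*(-1/209876) = -154857/104938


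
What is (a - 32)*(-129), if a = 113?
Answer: -10449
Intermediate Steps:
(a - 32)*(-129) = (113 - 32)*(-129) = 81*(-129) = -10449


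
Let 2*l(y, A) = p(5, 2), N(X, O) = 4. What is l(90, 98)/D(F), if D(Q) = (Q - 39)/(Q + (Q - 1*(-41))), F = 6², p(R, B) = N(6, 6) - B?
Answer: -113/3 ≈ -37.667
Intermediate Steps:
p(R, B) = 4 - B
l(y, A) = 1 (l(y, A) = (4 - 1*2)/2 = (4 - 2)/2 = (½)*2 = 1)
F = 36
D(Q) = (-39 + Q)/(41 + 2*Q) (D(Q) = (-39 + Q)/(Q + (Q + 41)) = (-39 + Q)/(Q + (41 + Q)) = (-39 + Q)/(41 + 2*Q))
l(90, 98)/D(F) = 1/((-39 + 36)/(41 + 2*36)) = 1/(-3/(41 + 72)) = 1/(-3/113) = 1*(-113/3) = -113/3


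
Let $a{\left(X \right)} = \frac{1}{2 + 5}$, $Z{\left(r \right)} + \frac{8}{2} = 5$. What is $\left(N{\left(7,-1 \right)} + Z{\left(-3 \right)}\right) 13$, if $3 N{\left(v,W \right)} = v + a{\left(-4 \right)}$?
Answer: $\frac{923}{21} \approx 43.952$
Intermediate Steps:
$Z{\left(r \right)} = 1$ ($Z{\left(r \right)} = -4 + 5 = 1$)
$a{\left(X \right)} = \frac{1}{7}$
$N{\left(v,W \right)} = \frac{1}{21} + \frac{v}{3}$ ($N{\left(v,W \right)} = \frac{v + \frac{1}{7}}{3} = \frac{\frac{1}{7} + v}{3} = \frac{1}{21} + \frac{v}{3}$)
$\left(N{\left(7,-1 \right)} + Z{\left(-3 \right)}\right) 13 = \left(\left(\frac{1}{21} + \frac{1}{3} \cdot 7\right) + 1\right) 13 = \left(\left(\frac{1}{21} + \frac{7}{3}\right) + 1\right) 13 = \left(\frac{50}{21} + 1\right) 13 = \frac{71}{21} \cdot 13 = \frac{923}{21}$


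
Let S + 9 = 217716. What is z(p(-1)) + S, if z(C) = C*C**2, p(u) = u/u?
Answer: 217708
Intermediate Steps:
p(u) = 1
S = 217707 (S = -9 + 217716 = 217707)
z(C) = C**3
z(p(-1)) + S = 1**3 + 217707 = 1 + 217707 = 217708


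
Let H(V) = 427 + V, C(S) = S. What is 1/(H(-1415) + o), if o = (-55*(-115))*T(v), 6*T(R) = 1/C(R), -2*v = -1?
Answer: 3/3361 ≈ 0.00089259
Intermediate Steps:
v = 1/2 (v = -1/2*(-1) = 1/2 ≈ 0.50000)
T(R) = 1/(6*R)
o = 6325/3 (o = (-55*(-115))*(1/(6*(1/2))) = 6325*((1/6)*2) = 6325*(1/3) = 6325/3 ≈ 2108.3)
1/(H(-1415) + o) = 1/((427 - 1415) + 6325/3) = 1/(-988 + 6325/3) = 1/(3361/3) = 3/3361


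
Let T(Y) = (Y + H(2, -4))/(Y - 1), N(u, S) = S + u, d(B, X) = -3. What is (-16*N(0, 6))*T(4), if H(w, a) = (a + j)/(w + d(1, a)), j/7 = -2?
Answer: -704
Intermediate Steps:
j = -14 (j = 7*(-2) = -14)
H(w, a) = (-14 + a)/(-3 + w) (H(w, a) = (a - 14)/(w - 3) = (-14 + a)/(-3 + w))
T(Y) = (18 + Y)/(-1 + Y) (T(Y) = (Y + (-14 - 4)/(-3 + 2))/(Y - 1) = (Y - 18/(-1))/(-1 + Y) = (Y - 1*(-18))/(-1 + Y) = (Y + 18)/(-1 + Y) = (18 + Y)/(-1 + Y))
(-16*N(0, 6))*T(4) = (-16*(6 + 0))*((18 + 4)/(-1 + 4)) = (-16*6)*(22/3) = -32*22 = -96*22/3 = -704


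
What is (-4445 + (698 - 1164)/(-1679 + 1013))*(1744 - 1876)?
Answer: 65117888/111 ≈ 5.8665e+5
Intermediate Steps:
(-4445 + (698 - 1164)/(-1679 + 1013))*(1744 - 1876) = (-4445 - 466/(-666))*(-132) = (-4445 - 466*(-1/666))*(-132) = (-4445 + 233/333)*(-132) = -1479952/333*(-132) = 65117888/111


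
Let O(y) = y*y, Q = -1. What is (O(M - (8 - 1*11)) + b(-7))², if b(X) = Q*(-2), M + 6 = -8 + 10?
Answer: 9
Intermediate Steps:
M = -4 (M = -6 + (-8 + 10) = -6 + 2 = -4)
b(X) = 2 (b(X) = -1*(-2) = 2)
O(y) = y²
(O(M - (8 - 1*11)) + b(-7))² = ((-4 - (8 - 1*11))² + 2)² = ((-4 - (8 - 11))² + 2)² = ((-4 - 1*(-3))² + 2)² = ((-4 + 3)² + 2)² = ((-1)² + 2)² = (1 + 2)² = 3² = 9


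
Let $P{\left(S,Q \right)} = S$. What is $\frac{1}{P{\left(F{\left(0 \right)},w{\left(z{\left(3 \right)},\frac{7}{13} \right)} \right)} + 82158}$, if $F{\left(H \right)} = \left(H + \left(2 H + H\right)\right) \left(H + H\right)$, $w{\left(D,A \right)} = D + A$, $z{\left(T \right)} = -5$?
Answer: $\frac{1}{82158} \approx 1.2172 \cdot 10^{-5}$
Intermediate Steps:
$w{\left(D,A \right)} = A + D$
$F{\left(H \right)} = 8 H^{2}$ ($F{\left(H \right)} = \left(H + 3 H\right) 2 H = 4 H 2 H = 8 H^{2}$)
$\frac{1}{P{\left(F{\left(0 \right)},w{\left(z{\left(3 \right)},\frac{7}{13} \right)} \right)} + 82158} = \frac{1}{8 \cdot 0^{2} + 82158} = \frac{1}{8 \cdot 0 + 82158} = \frac{1}{0 + 82158} = \frac{1}{82158}$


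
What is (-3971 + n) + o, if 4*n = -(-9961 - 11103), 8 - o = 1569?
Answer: -266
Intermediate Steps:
o = -1561 (o = 8 - 1*1569 = 8 - 1569 = -1561)
n = 5266 (n = (-(-9961 - 11103))/4 = (-1*(-21064))/4 = (¼)*21064 = 5266)
(-3971 + n) + o = (-3971 + 5266) - 1561 = 1295 - 1561 = -266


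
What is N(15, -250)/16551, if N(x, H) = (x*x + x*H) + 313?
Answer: -3212/16551 ≈ -0.19407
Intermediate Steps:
N(x, H) = 313 + x² + H*x (N(x, H) = (x² + H*x) + 313 = 313 + x² + H*x)
N(15, -250)/16551 = (313 + 15² - 250*15)/16551 = (313 + 225 - 3750)*(1/16551) = -3212*1/16551 = -3212/16551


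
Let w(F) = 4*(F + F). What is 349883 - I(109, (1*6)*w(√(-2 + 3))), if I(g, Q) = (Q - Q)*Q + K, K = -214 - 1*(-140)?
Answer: 349957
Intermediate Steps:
w(F) = 8*F (w(F) = 4*(2*F) = 8*F)
K = -74 (K = -214 + 140 = -74)
I(g, Q) = -74 (I(g, Q) = (Q - Q)*Q - 74 = 0*Q - 74 = 0 - 74 = -74)
349883 - I(109, (1*6)*w(√(-2 + 3))) = 349883 - 1*(-74) = 349883 + 74 = 349957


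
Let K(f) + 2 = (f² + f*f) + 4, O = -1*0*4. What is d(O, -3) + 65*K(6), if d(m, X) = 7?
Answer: 4817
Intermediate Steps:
O = 0 (O = 0*4 = 0)
K(f) = 2 + 2*f² (K(f) = -2 + ((f² + f*f) + 4) = -2 + ((f² + f²) + 4) = -2 + (2*f² + 4) = -2 + (4 + 2*f²) = 2 + 2*f²)
d(O, -3) + 65*K(6) = 7 + 65*(2 + 2*6²) = 7 + 65*(2 + 2*36) = 7 + 65*(2 + 72) = 7 + 65*74 = 7 + 4810 = 4817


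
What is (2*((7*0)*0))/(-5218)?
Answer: 0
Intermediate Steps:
(2*((7*0)*0))/(-5218) = (2*(0*0))*(-1/5218) = (2*0)*(-1/5218) = 0*(-1/5218) = 0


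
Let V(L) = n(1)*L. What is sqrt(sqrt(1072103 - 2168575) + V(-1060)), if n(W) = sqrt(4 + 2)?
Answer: sqrt(-1060*sqrt(6) + 26*I*sqrt(1622)) ≈ 10.08 + 51.943*I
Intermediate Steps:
n(W) = sqrt(6)
V(L) = L*sqrt(6) (V(L) = sqrt(6)*L = L*sqrt(6))
sqrt(sqrt(1072103 - 2168575) + V(-1060)) = sqrt(sqrt(1072103 - 2168575) - 1060*sqrt(6)) = sqrt(sqrt(-1096472) - 1060*sqrt(6)) = sqrt(26*I*sqrt(1622) - 1060*sqrt(6)) = sqrt(-1060*sqrt(6) + 26*I*sqrt(1622))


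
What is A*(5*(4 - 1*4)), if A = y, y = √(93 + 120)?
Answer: 0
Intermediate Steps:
y = √213 ≈ 14.595
A = √213 ≈ 14.595
A*(5*(4 - 1*4)) = √213*(5*(4 - 1*4)) = √213*(5*(4 - 4)) = √213*(5*0) = √213*0 = 0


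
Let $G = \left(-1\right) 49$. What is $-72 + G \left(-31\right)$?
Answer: $1447$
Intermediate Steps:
$G = -49$
$-72 + G \left(-31\right) = -72 - -1519 = -72 + 1519 = 1447$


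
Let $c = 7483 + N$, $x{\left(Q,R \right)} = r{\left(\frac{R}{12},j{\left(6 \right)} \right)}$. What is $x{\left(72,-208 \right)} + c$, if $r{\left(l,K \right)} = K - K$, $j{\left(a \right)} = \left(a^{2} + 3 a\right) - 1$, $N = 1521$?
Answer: $9004$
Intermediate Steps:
$j{\left(a \right)} = -1 + a^{2} + 3 a$
$r{\left(l,K \right)} = 0$
$x{\left(Q,R \right)} = 0$
$c = 9004$ ($c = 7483 + 1521 = 9004$)
$x{\left(72,-208 \right)} + c = 0 + 9004 = 9004$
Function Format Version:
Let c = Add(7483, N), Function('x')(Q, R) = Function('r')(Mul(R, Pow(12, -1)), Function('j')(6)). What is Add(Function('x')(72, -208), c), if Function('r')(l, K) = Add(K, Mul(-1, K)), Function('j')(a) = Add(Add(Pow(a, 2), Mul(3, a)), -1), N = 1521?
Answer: 9004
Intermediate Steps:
Function('j')(a) = Add(-1, Pow(a, 2), Mul(3, a))
Function('r')(l, K) = 0
Function('x')(Q, R) = 0
c = 9004 (c = Add(7483, 1521) = 9004)
Add(Function('x')(72, -208), c) = Add(0, 9004) = 9004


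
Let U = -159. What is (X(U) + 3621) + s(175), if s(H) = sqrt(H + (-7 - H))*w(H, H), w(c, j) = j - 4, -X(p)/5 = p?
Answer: 4416 + 171*I*sqrt(7) ≈ 4416.0 + 452.42*I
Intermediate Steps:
X(p) = -5*p
w(c, j) = -4 + j
s(H) = I*sqrt(7)*(-4 + H) (s(H) = sqrt(H + (-7 - H))*(-4 + H) = sqrt(-7)*(-4 + H) = (I*sqrt(7))*(-4 + H) = I*sqrt(7)*(-4 + H))
(X(U) + 3621) + s(175) = (-5*(-159) + 3621) + I*sqrt(7)*(-4 + 175) = (795 + 3621) + I*sqrt(7)*171 = 4416 + 171*I*sqrt(7)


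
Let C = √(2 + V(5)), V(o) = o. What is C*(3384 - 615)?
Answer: 2769*√7 ≈ 7326.1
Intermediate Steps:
C = √7 (C = √(2 + 5) = √7 ≈ 2.6458)
C*(3384 - 615) = √7*(3384 - 615) = √7*2769 = 2769*√7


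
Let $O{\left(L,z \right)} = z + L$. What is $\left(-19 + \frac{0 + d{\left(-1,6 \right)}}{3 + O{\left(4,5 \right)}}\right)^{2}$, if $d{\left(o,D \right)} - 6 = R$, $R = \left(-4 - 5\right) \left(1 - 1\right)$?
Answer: $\frac{1369}{4} \approx 342.25$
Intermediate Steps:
$O{\left(L,z \right)} = L + z$
$R = 0$ ($R = \left(-9\right) 0 = 0$)
$d{\left(o,D \right)} = 6$ ($d{\left(o,D \right)} = 6 + 0 = 6$)
$\left(-19 + \frac{0 + d{\left(-1,6 \right)}}{3 + O{\left(4,5 \right)}}\right)^{2} = \left(-19 + \frac{0 + 6}{3 + \left(4 + 5\right)}\right)^{2} = \left(-19 + \frac{6}{3 + 9}\right)^{2} = \left(-19 + \frac{6}{12}\right)^{2} = \left(-19 + 6 \cdot \frac{1}{12}\right)^{2} = \left(-19 + \frac{1}{2}\right)^{2} = \left(- \frac{37}{2}\right)^{2} = \frac{1369}{4}$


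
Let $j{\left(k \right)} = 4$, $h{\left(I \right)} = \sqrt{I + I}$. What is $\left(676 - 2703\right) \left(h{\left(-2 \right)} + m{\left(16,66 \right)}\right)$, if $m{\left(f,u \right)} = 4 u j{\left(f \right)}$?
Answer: $-2140512 - 4054 i \approx -2.1405 \cdot 10^{6} - 4054.0 i$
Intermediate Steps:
$h{\left(I \right)} = \sqrt{2} \sqrt{I}$ ($h{\left(I \right)} = \sqrt{2 I} = \sqrt{2} \sqrt{I}$)
$m{\left(f,u \right)} = 16 u$ ($m{\left(f,u \right)} = 4 u 4 = 16 u$)
$\left(676 - 2703\right) \left(h{\left(-2 \right)} + m{\left(16,66 \right)}\right) = \left(676 - 2703\right) \left(\sqrt{2} \sqrt{-2} + 16 \cdot 66\right) = - 2027 \left(\sqrt{2} i \sqrt{2} + 1056\right) = - 2027 \left(2 i + 1056\right) = - 2027 \left(1056 + 2 i\right) = -2140512 - 4054 i$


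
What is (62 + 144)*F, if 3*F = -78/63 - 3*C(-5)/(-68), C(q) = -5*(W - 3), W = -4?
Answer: 45011/2142 ≈ 21.014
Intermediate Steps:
C(q) = 35 (C(q) = -5*(-4 - 3) = -5*(-7) = 35)
F = 437/4284 (F = (-78/63 - 3*35/(-68))/3 = (-78*1/63 - 105*(-1/68))/3 = (-26/21 + 105/68)/3 = (⅓)*(437/1428) = 437/4284 ≈ 0.10201)
(62 + 144)*F = (62 + 144)*(437/4284) = 206*(437/4284) = 45011/2142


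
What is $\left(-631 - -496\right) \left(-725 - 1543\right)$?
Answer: $306180$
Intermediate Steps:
$\left(-631 - -496\right) \left(-725 - 1543\right) = \left(-631 + 496\right) \left(-2268\right) = \left(-135\right) \left(-2268\right) = 306180$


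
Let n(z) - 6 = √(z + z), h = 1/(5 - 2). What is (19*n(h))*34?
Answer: 3876 + 646*√6/3 ≈ 4403.5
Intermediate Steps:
h = ⅓ (h = 1/3 = ⅓ ≈ 0.33333)
n(z) = 6 + √2*√z (n(z) = 6 + √(z + z) = 6 + √(2*z) = 6 + √2*√z)
(19*n(h))*34 = (19*(6 + √2*√(⅓)))*34 = (19*(6 + √2*(√3/3)))*34 = (19*(6 + √6/3))*34 = (114 + 19*√6/3)*34 = 3876 + 646*√6/3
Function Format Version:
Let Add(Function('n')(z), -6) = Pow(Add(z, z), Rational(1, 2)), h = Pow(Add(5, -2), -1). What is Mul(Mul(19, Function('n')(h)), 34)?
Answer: Add(3876, Mul(Rational(646, 3), Pow(6, Rational(1, 2)))) ≈ 4403.5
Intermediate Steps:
h = Rational(1, 3) (h = Pow(3, -1) = Rational(1, 3) ≈ 0.33333)
Function('n')(z) = Add(6, Mul(Pow(2, Rational(1, 2)), Pow(z, Rational(1, 2)))) (Function('n')(z) = Add(6, Pow(Add(z, z), Rational(1, 2))) = Add(6, Pow(Mul(2, z), Rational(1, 2))) = Add(6, Mul(Pow(2, Rational(1, 2)), Pow(z, Rational(1, 2)))))
Mul(Mul(19, Function('n')(h)), 34) = Mul(Mul(19, Add(6, Mul(Pow(2, Rational(1, 2)), Pow(Rational(1, 3), Rational(1, 2))))), 34) = Mul(Mul(19, Add(6, Mul(Pow(2, Rational(1, 2)), Mul(Rational(1, 3), Pow(3, Rational(1, 2)))))), 34) = Mul(Mul(19, Add(6, Mul(Rational(1, 3), Pow(6, Rational(1, 2))))), 34) = Mul(Add(114, Mul(Rational(19, 3), Pow(6, Rational(1, 2)))), 34) = Add(3876, Mul(Rational(646, 3), Pow(6, Rational(1, 2))))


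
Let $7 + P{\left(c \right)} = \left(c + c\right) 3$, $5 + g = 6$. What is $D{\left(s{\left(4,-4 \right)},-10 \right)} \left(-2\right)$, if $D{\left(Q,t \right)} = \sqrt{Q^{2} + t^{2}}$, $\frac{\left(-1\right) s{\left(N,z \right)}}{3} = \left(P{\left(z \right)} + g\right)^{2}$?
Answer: $- 20 \sqrt{72901} \approx -5400.0$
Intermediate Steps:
$g = 1$ ($g = -5 + 6 = 1$)
$P{\left(c \right)} = -7 + 6 c$ ($P{\left(c \right)} = -7 + \left(c + c\right) 3 = -7 + 2 c 3 = -7 + 6 c$)
$s{\left(N,z \right)} = - 3 \left(-6 + 6 z\right)^{2}$ ($s{\left(N,z \right)} = - 3 \left(\left(-7 + 6 z\right) + 1\right)^{2} = - 3 \left(-6 + 6 z\right)^{2}$)
$D{\left(s{\left(4,-4 \right)},-10 \right)} \left(-2\right) = \sqrt{\left(- 108 \left(-1 - 4\right)^{2}\right)^{2} + \left(-10\right)^{2}} \left(-2\right) = \sqrt{\left(- 108 \left(-5\right)^{2}\right)^{2} + 100} \left(-2\right) = \sqrt{\left(\left(-108\right) 25\right)^{2} + 100} \left(-2\right) = \sqrt{\left(-2700\right)^{2} + 100} \left(-2\right) = \sqrt{7290000 + 100} \left(-2\right) = \sqrt{7290100} \left(-2\right) = 10 \sqrt{72901} \left(-2\right) = - 20 \sqrt{72901}$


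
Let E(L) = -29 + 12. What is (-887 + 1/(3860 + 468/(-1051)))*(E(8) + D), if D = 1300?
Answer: -4616257931799/4056392 ≈ -1.1380e+6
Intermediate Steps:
E(L) = -17
(-887 + 1/(3860 + 468/(-1051)))*(E(8) + D) = (-887 + 1/(3860 + 468/(-1051)))*(-17 + 1300) = (-887 + 1/(3860 + 468*(-1/1051)))*1283 = (-887 + 1/(3860 - 468/1051))*1283 = (-887 + 1/(4056392/1051))*1283 = (-887 + 1051/4056392)*1283 = -3598018653/4056392*1283 = -4616257931799/4056392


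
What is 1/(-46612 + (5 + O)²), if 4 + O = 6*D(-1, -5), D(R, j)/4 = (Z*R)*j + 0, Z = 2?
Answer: 1/11469 ≈ 8.7192e-5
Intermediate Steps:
D(R, j) = 8*R*j (D(R, j) = 4*((2*R)*j + 0) = 4*(2*R*j + 0) = 4*(2*R*j) = 8*R*j)
O = 236 (O = -4 + 6*(8*(-1)*(-5)) = -4 + 6*40 = -4 + 240 = 236)
1/(-46612 + (5 + O)²) = 1/(-46612 + (5 + 236)²) = 1/(-46612 + 241²) = 1/(-46612 + 58081) = 1/11469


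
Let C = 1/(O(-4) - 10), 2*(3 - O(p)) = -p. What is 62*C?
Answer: -62/9 ≈ -6.8889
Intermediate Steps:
O(p) = 3 + p/2 (O(p) = 3 - (-1)*p/2 = 3 + p/2)
C = -1/9 (C = 1/((3 + (1/2)*(-4)) - 10) = 1/((3 - 2) - 10) = 1/(1 - 10) = 1/(-9) = -1/9 ≈ -0.11111)
62*C = 62*(-1/9) = -62/9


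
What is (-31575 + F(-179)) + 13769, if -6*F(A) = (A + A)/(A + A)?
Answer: -106837/6 ≈ -17806.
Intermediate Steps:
F(A) = -1/6 (F(A) = -(A + A)/(6*(A + A)) = -2*A/(6*(2*A)) = -2*A*1/(2*A)/6 = -1/6*1 = -1/6)
(-31575 + F(-179)) + 13769 = (-31575 - 1/6) + 13769 = -189451/6 + 13769 = -106837/6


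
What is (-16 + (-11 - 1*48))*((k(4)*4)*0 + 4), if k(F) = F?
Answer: -300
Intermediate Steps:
(-16 + (-11 - 1*48))*((k(4)*4)*0 + 4) = (-16 + (-11 - 1*48))*((4*4)*0 + 4) = (-16 + (-11 - 48))*(16*0 + 4) = (-16 - 59)*(0 + 4) = -75*4 = -300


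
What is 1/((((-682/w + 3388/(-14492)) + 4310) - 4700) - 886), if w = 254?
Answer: -460121/588457408 ≈ -0.00078191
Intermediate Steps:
1/((((-682/w + 3388/(-14492)) + 4310) - 4700) - 886) = 1/((((-682/254 + 3388/(-14492)) + 4310) - 4700) - 886) = 1/((((-682*1/254 + 3388*(-1/14492)) + 4310) - 4700) - 886) = 1/((((-341/127 - 847/3623) + 4310) - 4700) - 886) = 1/(((-1343012/460121 + 4310) - 4700) - 886) = 1/((1981778498/460121 - 4700) - 886) = 1/(-180790202/460121 - 886) = 1/(-588457408/460121) = -460121/588457408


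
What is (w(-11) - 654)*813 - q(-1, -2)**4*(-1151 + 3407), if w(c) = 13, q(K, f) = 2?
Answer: -557229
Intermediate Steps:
(w(-11) - 654)*813 - q(-1, -2)**4*(-1151 + 3407) = (13 - 654)*813 - 2**4*(-1151 + 3407) = -641*813 - 16*2256 = -521133 - 1*36096 = -521133 - 36096 = -557229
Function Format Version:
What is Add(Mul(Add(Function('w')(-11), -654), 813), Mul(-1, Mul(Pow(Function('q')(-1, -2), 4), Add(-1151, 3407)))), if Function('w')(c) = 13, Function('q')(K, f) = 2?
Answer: -557229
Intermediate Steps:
Add(Mul(Add(Function('w')(-11), -654), 813), Mul(-1, Mul(Pow(Function('q')(-1, -2), 4), Add(-1151, 3407)))) = Add(Mul(Add(13, -654), 813), Mul(-1, Mul(Pow(2, 4), Add(-1151, 3407)))) = Add(Mul(-641, 813), Mul(-1, Mul(16, 2256))) = Add(-521133, Mul(-1, 36096)) = Add(-521133, -36096) = -557229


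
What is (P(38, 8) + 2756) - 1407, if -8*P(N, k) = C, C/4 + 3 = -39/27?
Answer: 12161/9 ≈ 1351.2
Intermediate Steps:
C = -160/9 (C = -12 + 4*(-39/27) = -12 + 4*(-39*1/27) = -12 + 4*(-13/9) = -12 - 52/9 = -160/9 ≈ -17.778)
P(N, k) = 20/9 (P(N, k) = -⅛*(-160/9) = 20/9)
(P(38, 8) + 2756) - 1407 = (20/9 + 2756) - 1407 = 24824/9 - 1407 = 12161/9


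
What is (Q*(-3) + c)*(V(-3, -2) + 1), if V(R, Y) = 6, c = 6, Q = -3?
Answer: 105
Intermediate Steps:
(Q*(-3) + c)*(V(-3, -2) + 1) = (-3*(-3) + 6)*(6 + 1) = (9 + 6)*7 = 15*7 = 105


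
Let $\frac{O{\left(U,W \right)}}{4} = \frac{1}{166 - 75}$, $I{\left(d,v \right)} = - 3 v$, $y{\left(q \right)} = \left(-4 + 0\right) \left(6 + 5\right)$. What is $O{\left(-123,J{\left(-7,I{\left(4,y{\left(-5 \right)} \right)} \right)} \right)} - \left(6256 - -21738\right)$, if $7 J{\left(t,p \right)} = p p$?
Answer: $- \frac{2547450}{91} \approx -27994.0$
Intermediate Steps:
$y{\left(q \right)} = -44$ ($y{\left(q \right)} = \left(-4\right) 11 = -44$)
$J{\left(t,p \right)} = \frac{p^{2}}{7}$ ($J{\left(t,p \right)} = \frac{p p}{7} = \frac{p^{2}}{7}$)
$O{\left(U,W \right)} = \frac{4}{91}$ ($O{\left(U,W \right)} = \frac{4}{166 - 75} = \frac{4}{91}$)
$O{\left(-123,J{\left(-7,I{\left(4,y{\left(-5 \right)} \right)} \right)} \right)} - \left(6256 - -21738\right) = \frac{4}{91} - \left(6256 - -21738\right) = \frac{4}{91} - \left(6256 + 21738\right) = \frac{4}{91} - 27994 = - \frac{2547450}{91}$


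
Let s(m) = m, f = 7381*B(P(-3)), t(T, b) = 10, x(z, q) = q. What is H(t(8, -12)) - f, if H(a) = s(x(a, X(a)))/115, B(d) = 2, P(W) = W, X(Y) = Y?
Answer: -339524/23 ≈ -14762.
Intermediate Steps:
f = 14762 (f = 7381*2 = 14762)
H(a) = a/115
H(t(8, -12)) - f = (1/115)*10 - 1*14762 = 2/23 - 14762 = -339524/23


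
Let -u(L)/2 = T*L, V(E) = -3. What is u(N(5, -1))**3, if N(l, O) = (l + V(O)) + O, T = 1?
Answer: -8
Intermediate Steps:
N(l, O) = -3 + O + l (N(l, O) = (l - 3) + O = (-3 + l) + O = -3 + O + l)
u(L) = -2*L
u(N(5, -1))**3 = (-2*(-3 - 1 + 5))**3 = (-2*1)**3 = (-2)**3 = -8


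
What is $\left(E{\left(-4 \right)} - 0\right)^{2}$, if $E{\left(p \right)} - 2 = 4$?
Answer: $36$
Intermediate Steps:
$E{\left(p \right)} = 6$ ($E{\left(p \right)} = 2 + 4 = 6$)
$\left(E{\left(-4 \right)} - 0\right)^{2} = \left(6 - 0\right)^{2} = \left(6 + \left(-16 + 16\right)\right)^{2} = \left(6 + 0\right)^{2} = 6^{2} = 36$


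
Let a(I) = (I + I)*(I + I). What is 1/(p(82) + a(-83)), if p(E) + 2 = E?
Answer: 1/27636 ≈ 3.6185e-5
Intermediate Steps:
a(I) = 4*I**2 (a(I) = (2*I)*(2*I) = 4*I**2)
p(E) = -2 + E
1/(p(82) + a(-83)) = 1/((-2 + 82) + 4*(-83)**2) = 1/(80 + 4*6889) = 1/(80 + 27556) = 1/27636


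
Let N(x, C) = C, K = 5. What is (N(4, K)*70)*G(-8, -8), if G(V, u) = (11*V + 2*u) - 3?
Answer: -37450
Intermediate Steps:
G(V, u) = -3 + 2*u + 11*V (G(V, u) = (2*u + 11*V) - 3 = -3 + 2*u + 11*V)
(N(4, K)*70)*G(-8, -8) = (5*70)*(-3 + 2*(-8) + 11*(-8)) = 350*(-3 - 16 - 88) = 350*(-107) = -37450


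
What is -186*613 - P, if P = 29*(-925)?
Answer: -87193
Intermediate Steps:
P = -26825
-186*613 - P = -186*613 - 1*(-26825) = -114018 + 26825 = -87193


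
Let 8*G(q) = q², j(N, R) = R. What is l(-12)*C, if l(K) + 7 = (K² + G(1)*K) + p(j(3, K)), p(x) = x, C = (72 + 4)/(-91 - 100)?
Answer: -9386/191 ≈ -49.141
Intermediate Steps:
C = -76/191 (C = 76/(-191) = 76*(-1/191) = -76/191 ≈ -0.39791)
G(q) = q²/8
l(K) = -7 + K² + 9*K/8 (l(K) = -7 + ((K² + ((⅛)*1²)*K) + K) = -7 + ((K² + ((⅛)*1)*K) + K) = -7 + ((K² + K/8) + K) = -7 + (K² + 9*K/8) = -7 + K² + 9*K/8)
l(-12)*C = (-7 + (-12)² + (9/8)*(-12))*(-76/191) = (-7 + 144 - 27/2)*(-76/191) = (247/2)*(-76/191) = -9386/191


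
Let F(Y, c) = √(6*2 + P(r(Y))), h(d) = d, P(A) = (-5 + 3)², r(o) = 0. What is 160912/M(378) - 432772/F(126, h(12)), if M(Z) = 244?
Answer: -6559545/61 ≈ -1.0753e+5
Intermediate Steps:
P(A) = 4 (P(A) = (-2)² = 4)
F(Y, c) = 4 (F(Y, c) = √(6*2 + 4) = √(12 + 4) = √16 = 4)
160912/M(378) - 432772/F(126, h(12)) = 160912/244 - 432772/4 = 160912*(1/244) - 432772*¼ = 40228/61 - 108193 = -6559545/61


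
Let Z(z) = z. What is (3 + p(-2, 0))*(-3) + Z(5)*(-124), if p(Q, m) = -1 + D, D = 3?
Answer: -635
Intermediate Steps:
p(Q, m) = 2 (p(Q, m) = -1 + 3 = 2)
(3 + p(-2, 0))*(-3) + Z(5)*(-124) = (3 + 2)*(-3) + 5*(-124) = 5*(-3) - 620 = -15 - 620 = -635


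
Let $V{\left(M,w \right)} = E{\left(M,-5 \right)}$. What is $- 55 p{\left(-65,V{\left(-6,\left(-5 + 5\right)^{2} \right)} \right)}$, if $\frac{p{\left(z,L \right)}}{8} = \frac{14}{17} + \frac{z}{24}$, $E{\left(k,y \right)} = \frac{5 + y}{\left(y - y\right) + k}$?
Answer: $\frac{42295}{51} \approx 829.31$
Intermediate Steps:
$E{\left(k,y \right)} = \frac{5 + y}{k}$ ($E{\left(k,y \right)} = \frac{5 + y}{0 + k} = \frac{5 + y}{k}$)
$V{\left(M,w \right)} = 0$ ($V{\left(M,w \right)} = \frac{5 - 5}{M} = \frac{1}{M} 0 = 0$)
$p{\left(z,L \right)} = \frac{112}{17} + \frac{z}{3}$ ($p{\left(z,L \right)} = 8 \left(\frac{14}{17} + \frac{z}{24}\right) = \frac{112}{17} + \frac{z}{3}$)
$- 55 p{\left(-65,V{\left(-6,\left(-5 + 5\right)^{2} \right)} \right)} = - 55 \left(\frac{112}{17} + \frac{1}{3} \left(-65\right)\right) = - 55 \left(\frac{112}{17} - \frac{65}{3}\right) = \left(-55\right) \left(- \frac{769}{51}\right) = \frac{42295}{51}$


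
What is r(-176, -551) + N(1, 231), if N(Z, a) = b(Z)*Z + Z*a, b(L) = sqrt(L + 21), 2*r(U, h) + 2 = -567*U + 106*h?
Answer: 20923 + sqrt(22) ≈ 20928.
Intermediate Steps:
r(U, h) = -1 + 53*h - 567*U/2 (r(U, h) = -1 + (-567*U + 106*h)/2 = -1 + (53*h - 567*U/2) = -1 + 53*h - 567*U/2)
b(L) = sqrt(21 + L)
N(Z, a) = Z*a + Z*sqrt(21 + Z) (N(Z, a) = sqrt(21 + Z)*Z + Z*a = Z*sqrt(21 + Z) + Z*a = Z*a + Z*sqrt(21 + Z))
r(-176, -551) + N(1, 231) = (-1 + 53*(-551) - 567/2*(-176)) + 1*(231 + sqrt(21 + 1)) = (-1 - 29203 + 49896) + 1*(231 + sqrt(22)) = 20692 + (231 + sqrt(22)) = 20923 + sqrt(22)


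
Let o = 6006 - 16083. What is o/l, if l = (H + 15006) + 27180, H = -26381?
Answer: -10077/15805 ≈ -0.63758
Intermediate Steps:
l = 15805 (l = (-26381 + 15006) + 27180 = -11375 + 27180 = 15805)
o = -10077
o/l = -10077/15805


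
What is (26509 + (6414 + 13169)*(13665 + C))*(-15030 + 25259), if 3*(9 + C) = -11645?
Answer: 5874635770444/3 ≈ 1.9582e+12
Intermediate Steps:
C = -11672/3 (C = -9 + (1/3)*(-11645) = -9 - 11645/3 = -11672/3 ≈ -3890.7)
(26509 + (6414 + 13169)*(13665 + C))*(-15030 + 25259) = (26509 + (6414 + 13169)*(13665 - 11672/3))*(-15030 + 25259) = (26509 + 19583*(29323/3))*10229 = (26509 + 574232309/3)*10229 = (574311836/3)*10229 = 5874635770444/3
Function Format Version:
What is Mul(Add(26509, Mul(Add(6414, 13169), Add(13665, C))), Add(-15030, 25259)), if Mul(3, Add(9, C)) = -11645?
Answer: Rational(5874635770444, 3) ≈ 1.9582e+12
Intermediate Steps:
C = Rational(-11672, 3) (C = Add(-9, Mul(Rational(1, 3), -11645)) = Add(-9, Rational(-11645, 3)) = Rational(-11672, 3) ≈ -3890.7)
Mul(Add(26509, Mul(Add(6414, 13169), Add(13665, C))), Add(-15030, 25259)) = Mul(Add(26509, Mul(Add(6414, 13169), Add(13665, Rational(-11672, 3)))), Add(-15030, 25259)) = Mul(Add(26509, Mul(19583, Rational(29323, 3))), 10229) = Mul(Add(26509, Rational(574232309, 3)), 10229) = Mul(Rational(574311836, 3), 10229) = Rational(5874635770444, 3)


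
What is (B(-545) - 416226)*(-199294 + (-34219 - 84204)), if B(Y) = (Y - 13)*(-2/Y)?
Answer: 72072286015062/545 ≈ 1.3224e+11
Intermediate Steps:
B(Y) = -2*(-13 + Y)/Y (B(Y) = (-13 + Y)*(-2/Y) = -2*(-13 + Y)/Y)
(B(-545) - 416226)*(-199294 + (-34219 - 84204)) = ((-2 + 26/(-545)) - 416226)*(-199294 + (-34219 - 84204)) = ((-2 + 26*(-1/545)) - 416226)*(-199294 - 118423) = ((-2 - 26/545) - 416226)*(-317717) = (-1116/545 - 416226)*(-317717) = -226844286/545*(-317717) = 72072286015062/545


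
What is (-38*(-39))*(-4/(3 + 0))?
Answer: -1976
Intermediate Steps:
(-38*(-39))*(-4/(3 + 0)) = 1482*(-4/3) = -1976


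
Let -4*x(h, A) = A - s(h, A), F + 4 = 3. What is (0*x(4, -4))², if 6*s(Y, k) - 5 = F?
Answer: 0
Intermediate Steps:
F = -1 (F = -4 + 3 = -1)
s(Y, k) = ⅔ (s(Y, k) = ⅚ + (⅙)*(-1) = ⅚ - ⅙ = ⅔)
x(h, A) = ⅙ - A/4 (x(h, A) = -(A - 1*⅔)/4 = -(A - ⅔)/4 = -(-⅔ + A)/4 = ⅙ - A/4)
(0*x(4, -4))² = (0*(⅙ - ¼*(-4)))² = (0*(⅙ + 1))² = (0*(7/6))² = 0² = 0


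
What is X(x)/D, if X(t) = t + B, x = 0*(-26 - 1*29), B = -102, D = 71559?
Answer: -34/23853 ≈ -0.0014254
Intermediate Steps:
x = 0 (x = 0*(-26 - 29) = 0*(-55) = 0)
X(t) = -102 + t (X(t) = t - 102 = -102 + t)
X(x)/D = (-102 + 0)/71559 = -102*1/71559 = -34/23853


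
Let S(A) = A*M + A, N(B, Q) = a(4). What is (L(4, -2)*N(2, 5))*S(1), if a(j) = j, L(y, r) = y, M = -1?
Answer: 0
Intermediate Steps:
N(B, Q) = 4
S(A) = 0 (S(A) = A*(-1) + A = -A + A = 0)
(L(4, -2)*N(2, 5))*S(1) = (4*4)*0 = 16*0 = 0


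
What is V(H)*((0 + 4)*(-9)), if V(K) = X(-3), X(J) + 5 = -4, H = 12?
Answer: 324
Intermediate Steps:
X(J) = -9 (X(J) = -5 - 4 = -9)
V(K) = -9
V(H)*((0 + 4)*(-9)) = -9*(0 + 4)*(-9) = -36*(-9) = -9*(-36) = 324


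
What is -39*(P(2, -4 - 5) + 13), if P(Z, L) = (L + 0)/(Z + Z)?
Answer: -1677/4 ≈ -419.25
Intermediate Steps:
P(Z, L) = L/(2*Z) (P(Z, L) = L/((2*Z)) = L*(1/(2*Z)) = L/(2*Z))
-39*(P(2, -4 - 5) + 13) = -39*((1/2)*(-4 - 5)/2 + 13) = -39*((1/2)*(-9)*(1/2) + 13) = -39*(-9/4 + 13) = -39*43/4 = -1677/4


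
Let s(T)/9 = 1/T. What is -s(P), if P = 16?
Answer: -9/16 ≈ -0.56250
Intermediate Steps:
s(T) = 9/T
-s(P) = -9/16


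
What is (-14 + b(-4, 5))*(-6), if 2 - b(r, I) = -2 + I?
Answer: 90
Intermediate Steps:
b(r, I) = 4 - I (b(r, I) = 2 - (-2 + I) = 2 + (2 - I) = 4 - I)
(-14 + b(-4, 5))*(-6) = (-14 + (4 - 1*5))*(-6) = (-14 + (4 - 5))*(-6) = (-14 - 1)*(-6) = -15*(-6) = 90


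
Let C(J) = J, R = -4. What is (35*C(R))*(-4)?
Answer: 560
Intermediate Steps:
(35*C(R))*(-4) = (35*(-4))*(-4) = -140*(-4) = 560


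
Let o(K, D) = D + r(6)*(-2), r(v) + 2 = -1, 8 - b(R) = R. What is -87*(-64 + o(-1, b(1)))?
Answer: 4437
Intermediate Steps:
b(R) = 8 - R
r(v) = -3 (r(v) = -2 - 1 = -3)
o(K, D) = 6 + D (o(K, D) = D - 3*(-2) = D + 6 = 6 + D)
-87*(-64 + o(-1, b(1))) = -87*(-64 + (6 + (8 - 1*1))) = -87*(-64 + (6 + (8 - 1))) = -87*(-64 + (6 + 7)) = -87*(-64 + 13) = -87*(-51) = 4437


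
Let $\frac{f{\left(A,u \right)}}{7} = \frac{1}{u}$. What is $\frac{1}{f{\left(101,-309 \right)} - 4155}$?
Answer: $- \frac{309}{1283902} \approx -0.00024067$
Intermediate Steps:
$f{\left(A,u \right)} = \frac{7}{u}$
$\frac{1}{f{\left(101,-309 \right)} - 4155} = \frac{1}{\frac{7}{-309} - 4155} = \frac{1}{7 \left(- \frac{1}{309}\right) - 4155} = \frac{1}{- \frac{7}{309} - 4155} = \frac{1}{- \frac{1283902}{309}} = - \frac{309}{1283902}$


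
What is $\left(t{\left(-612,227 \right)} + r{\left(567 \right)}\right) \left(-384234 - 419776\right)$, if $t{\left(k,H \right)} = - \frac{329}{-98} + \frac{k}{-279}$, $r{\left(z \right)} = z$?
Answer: $- \frac{99893016435}{217} \approx -4.6034 \cdot 10^{8}$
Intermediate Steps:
$t{\left(k,H \right)} = \frac{47}{14} - \frac{k}{279}$ ($t{\left(k,H \right)} = \left(-329\right) \left(- \frac{1}{98}\right) + k \left(- \frac{1}{279}\right) = \frac{47}{14} - \frac{k}{279}$)
$\left(t{\left(-612,227 \right)} + r{\left(567 \right)}\right) \left(-384234 - 419776\right) = \left(\left(\frac{47}{14} - - \frac{68}{31}\right) + 567\right) \left(-384234 - 419776\right) = \left(\left(\frac{47}{14} + \frac{68}{31}\right) + 567\right) \left(-804010\right) = \left(\frac{2409}{434} + 567\right) \left(-804010\right) = \frac{248487}{434} \left(-804010\right) = - \frac{99893016435}{217}$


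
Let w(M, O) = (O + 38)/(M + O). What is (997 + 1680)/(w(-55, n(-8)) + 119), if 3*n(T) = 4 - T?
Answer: 45509/2009 ≈ 22.653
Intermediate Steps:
n(T) = 4/3 - T/3 (n(T) = (4 - T)/3 = 4/3 - T/3)
w(M, O) = (38 + O)/(M + O)
(997 + 1680)/(w(-55, n(-8)) + 119) = (997 + 1680)/((38 + (4/3 - ⅓*(-8)))/(-55 + (4/3 - ⅓*(-8))) + 119) = 2677/((38 + (4/3 + 8/3))/(-55 + (4/3 + 8/3)) + 119) = 2677/((38 + 4)/(-55 + 4) + 119) = 2677/(42/(-51) + 119) = 2677/(-1/51*42 + 119) = 2677/(-14/17 + 119) = 2677/(2009/17) = 2677*(17/2009) = 45509/2009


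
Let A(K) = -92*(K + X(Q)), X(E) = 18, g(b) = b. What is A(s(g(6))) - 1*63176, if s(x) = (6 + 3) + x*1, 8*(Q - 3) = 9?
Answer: -66212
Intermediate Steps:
Q = 33/8 (Q = 3 + (⅛)*9 = 3 + 9/8 = 33/8 ≈ 4.1250)
s(x) = 9 + x
A(K) = -1656 - 92*K (A(K) = -92*(K + 18) = -92*(18 + K) = -1656 - 92*K)
A(s(g(6))) - 1*63176 = (-1656 - 92*(9 + 6)) - 1*63176 = (-1656 - 92*15) - 63176 = (-1656 - 1380) - 63176 = -3036 - 63176 = -66212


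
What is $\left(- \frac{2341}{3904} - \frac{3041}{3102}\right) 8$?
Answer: $- \frac{9566923}{756888} \approx -12.64$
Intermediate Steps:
$\left(- \frac{2341}{3904} - \frac{3041}{3102}\right) 8 = \left(- \frac{9566923}{6055104}\right) 8 = - \frac{9566923}{756888}$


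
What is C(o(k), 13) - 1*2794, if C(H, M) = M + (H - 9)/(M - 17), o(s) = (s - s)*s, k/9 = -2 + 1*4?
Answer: -11115/4 ≈ -2778.8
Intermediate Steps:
k = 18 (k = 9*(-2 + 1*4) = 9*(-2 + 4) = 9*2 = 18)
o(s) = 0 (o(s) = 0*s = 0)
C(H, M) = M + (-9 + H)/(-17 + M)
C(o(k), 13) - 1*2794 = (-9 + 0 + 13² - 17*13)/(-17 + 13) - 1*2794 = (-9 + 0 + 169 - 221)/(-4) - 2794 = -¼*(-61) - 2794 = 61/4 - 2794 = -11115/4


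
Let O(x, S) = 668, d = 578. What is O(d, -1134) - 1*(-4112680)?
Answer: 4113348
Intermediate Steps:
O(d, -1134) - 1*(-4112680) = 668 - 1*(-4112680) = 668 + 4112680 = 4113348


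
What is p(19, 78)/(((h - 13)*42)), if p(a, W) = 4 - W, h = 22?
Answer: -37/189 ≈ -0.19577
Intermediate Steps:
p(19, 78)/(((h - 13)*42)) = (4 - 1*78)/(((22 - 13)*42)) = (4 - 78)/((9*42)) = -74/378 = -74*1/378 = -37/189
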